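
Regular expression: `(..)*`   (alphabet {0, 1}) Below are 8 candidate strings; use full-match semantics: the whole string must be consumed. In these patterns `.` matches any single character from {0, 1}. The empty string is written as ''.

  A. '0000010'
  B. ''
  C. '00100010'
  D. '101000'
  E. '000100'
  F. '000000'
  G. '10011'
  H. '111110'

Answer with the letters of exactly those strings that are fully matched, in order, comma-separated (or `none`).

A → no match
B → match
C → match
D → match
E → match
F → match
G → no match
H → match

B, C, D, E, F, H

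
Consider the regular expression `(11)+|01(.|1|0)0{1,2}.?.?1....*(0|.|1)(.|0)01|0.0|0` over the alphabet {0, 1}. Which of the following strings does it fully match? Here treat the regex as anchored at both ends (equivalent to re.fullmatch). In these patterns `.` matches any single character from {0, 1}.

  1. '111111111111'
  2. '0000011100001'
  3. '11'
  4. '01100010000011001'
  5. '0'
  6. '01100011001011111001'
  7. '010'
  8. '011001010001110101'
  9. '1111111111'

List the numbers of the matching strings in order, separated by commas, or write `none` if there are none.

1, 3, 4, 5, 6, 7, 8, 9

1. '111111111111' → match
2 → no match
3. '11' → match
4 → match
5. '0' → match
6 → match
7. '010' → match
8 → match
9. '1111111111' → match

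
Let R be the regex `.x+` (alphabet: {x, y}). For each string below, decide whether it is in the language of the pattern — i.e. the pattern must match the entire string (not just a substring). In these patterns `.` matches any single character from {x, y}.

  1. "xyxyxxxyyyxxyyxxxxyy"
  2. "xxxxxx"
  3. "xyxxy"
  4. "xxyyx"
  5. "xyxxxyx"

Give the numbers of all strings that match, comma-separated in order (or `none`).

1 → no match — must end with "x"
2. "xxxxxx" → match
3. "xyxxy" → no match — must end with "x"
4. "xxyyx" → no match
5. "xyxxxyx" → no match

2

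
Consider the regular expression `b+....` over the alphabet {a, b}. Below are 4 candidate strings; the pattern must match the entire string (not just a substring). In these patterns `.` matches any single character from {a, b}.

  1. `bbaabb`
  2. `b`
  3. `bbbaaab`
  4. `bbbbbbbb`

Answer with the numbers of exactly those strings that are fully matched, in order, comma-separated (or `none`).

1 → match
2 → no match
3 → match
4 → match

1, 3, 4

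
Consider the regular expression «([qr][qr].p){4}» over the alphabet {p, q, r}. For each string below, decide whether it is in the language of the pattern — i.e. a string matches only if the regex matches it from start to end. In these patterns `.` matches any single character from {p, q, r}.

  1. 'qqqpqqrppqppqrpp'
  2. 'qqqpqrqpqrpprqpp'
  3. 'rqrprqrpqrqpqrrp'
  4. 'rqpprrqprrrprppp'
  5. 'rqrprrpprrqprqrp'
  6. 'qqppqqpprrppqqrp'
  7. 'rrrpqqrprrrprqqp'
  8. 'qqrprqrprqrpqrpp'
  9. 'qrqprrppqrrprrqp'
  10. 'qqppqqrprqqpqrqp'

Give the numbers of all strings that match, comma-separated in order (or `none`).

2, 3, 5, 6, 7, 8, 9, 10

1 → no match
2 → match
3 → match
4 → no match
5 → match
6 → match
7 → match
8 → match
9 → match
10 → match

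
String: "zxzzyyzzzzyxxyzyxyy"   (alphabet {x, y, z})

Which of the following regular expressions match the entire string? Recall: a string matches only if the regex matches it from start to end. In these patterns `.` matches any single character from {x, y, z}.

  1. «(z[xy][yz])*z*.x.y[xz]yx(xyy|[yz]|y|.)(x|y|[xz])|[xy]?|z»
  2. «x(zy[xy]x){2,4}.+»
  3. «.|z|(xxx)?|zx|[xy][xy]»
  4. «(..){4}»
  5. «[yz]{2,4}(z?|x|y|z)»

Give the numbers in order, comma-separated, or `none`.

1 → match
2 → no match — must start with "xzy"
3 → no match
4 → no match
5 → no match

1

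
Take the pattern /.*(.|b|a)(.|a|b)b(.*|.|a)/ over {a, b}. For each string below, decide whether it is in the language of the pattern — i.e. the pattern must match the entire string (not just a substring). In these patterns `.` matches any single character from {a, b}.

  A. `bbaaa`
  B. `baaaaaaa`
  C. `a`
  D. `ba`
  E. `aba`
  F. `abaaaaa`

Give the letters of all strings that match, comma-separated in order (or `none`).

none

A. `bbaaa` → no match
B. `baaaaaaa` → no match
C. `a` → no match
D. `ba` → no match
E. `aba` → no match
F. `abaaaaa` → no match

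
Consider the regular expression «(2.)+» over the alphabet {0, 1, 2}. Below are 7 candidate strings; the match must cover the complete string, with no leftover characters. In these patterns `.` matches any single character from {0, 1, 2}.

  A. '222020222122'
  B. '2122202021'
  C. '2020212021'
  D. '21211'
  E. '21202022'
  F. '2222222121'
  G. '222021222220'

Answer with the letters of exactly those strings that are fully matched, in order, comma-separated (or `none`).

A, B, C, E, F, G

A. '222020222122' → match
B. '2122202021' → match
C. '2020212021' → match
D. '21211' → no match
E. '21202022' → match
F. '2222222121' → match
G. '222021222220' → match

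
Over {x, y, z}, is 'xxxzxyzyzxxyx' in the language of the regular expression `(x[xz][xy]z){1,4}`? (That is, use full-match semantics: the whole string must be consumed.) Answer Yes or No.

No

Every match must end with 'z', but 'xxxzxyzyzxxyx' does not.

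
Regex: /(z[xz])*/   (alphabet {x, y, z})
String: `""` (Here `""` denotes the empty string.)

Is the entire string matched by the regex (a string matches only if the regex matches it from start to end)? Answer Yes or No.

Yes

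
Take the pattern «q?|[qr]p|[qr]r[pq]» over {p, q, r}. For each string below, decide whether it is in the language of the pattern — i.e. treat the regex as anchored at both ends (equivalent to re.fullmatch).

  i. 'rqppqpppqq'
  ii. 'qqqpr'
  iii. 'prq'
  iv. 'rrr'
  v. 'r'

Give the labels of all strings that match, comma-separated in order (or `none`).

i → no match
ii → no match
iii → no match
iv → no match
v → no match

none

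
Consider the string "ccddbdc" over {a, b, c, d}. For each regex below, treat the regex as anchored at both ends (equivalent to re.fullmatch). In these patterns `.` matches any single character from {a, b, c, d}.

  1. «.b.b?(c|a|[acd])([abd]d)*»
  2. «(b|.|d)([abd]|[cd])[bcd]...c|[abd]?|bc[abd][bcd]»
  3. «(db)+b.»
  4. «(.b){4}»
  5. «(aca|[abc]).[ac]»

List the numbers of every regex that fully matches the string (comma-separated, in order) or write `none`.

2

1 → no match
2 → match
3 → no match — must start with "db"
4 → no match — must end with "b"
5 → no match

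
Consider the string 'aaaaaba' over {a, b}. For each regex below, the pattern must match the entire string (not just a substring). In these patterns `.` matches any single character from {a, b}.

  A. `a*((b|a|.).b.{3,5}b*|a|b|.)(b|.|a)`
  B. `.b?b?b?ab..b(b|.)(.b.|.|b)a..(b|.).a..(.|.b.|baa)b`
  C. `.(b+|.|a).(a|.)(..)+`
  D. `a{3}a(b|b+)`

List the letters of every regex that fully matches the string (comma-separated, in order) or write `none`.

A

A → match
B → no match — must end with 'b'
C → no match
D → no match — must end with 'b'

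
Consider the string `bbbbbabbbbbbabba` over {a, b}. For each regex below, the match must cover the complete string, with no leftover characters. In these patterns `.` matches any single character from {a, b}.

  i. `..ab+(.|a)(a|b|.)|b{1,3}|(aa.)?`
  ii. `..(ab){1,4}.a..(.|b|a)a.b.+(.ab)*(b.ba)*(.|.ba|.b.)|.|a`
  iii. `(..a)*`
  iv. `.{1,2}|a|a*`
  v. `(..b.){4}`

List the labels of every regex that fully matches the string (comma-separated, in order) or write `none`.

i → no match
ii → no match
iii → no match
iv → no match
v → match

v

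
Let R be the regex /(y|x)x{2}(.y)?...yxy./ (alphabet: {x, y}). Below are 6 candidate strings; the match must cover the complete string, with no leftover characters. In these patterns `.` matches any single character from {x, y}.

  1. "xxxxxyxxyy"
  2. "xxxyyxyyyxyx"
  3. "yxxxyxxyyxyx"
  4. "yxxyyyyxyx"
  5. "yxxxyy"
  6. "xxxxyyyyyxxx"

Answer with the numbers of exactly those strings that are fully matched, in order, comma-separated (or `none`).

2, 3, 4

1. "xxxxxyxxyy" → no match
2. "xxxyyxyyyxyx" → match
3. "yxxxyxxyyxyx" → match
4. "yxxyyyyxyx" → match
5. "yxxxyy" → no match
6. "xxxxyyyyyxxx" → no match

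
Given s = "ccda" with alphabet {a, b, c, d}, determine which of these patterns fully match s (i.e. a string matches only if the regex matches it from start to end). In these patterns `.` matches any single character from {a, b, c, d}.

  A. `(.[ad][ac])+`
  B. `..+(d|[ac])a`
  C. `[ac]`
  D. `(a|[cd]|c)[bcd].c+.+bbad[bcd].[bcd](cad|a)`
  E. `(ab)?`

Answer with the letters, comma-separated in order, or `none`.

B

A → no match
B → match
C → no match
D → no match
E → no match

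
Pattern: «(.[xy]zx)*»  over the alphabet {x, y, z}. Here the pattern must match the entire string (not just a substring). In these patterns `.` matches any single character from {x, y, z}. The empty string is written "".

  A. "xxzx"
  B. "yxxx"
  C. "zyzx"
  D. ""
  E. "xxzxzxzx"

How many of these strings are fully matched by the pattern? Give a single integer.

4

A. "xxzx" → match
B. "yxxx" → no match
C. "zyzx" → match
D. "" → match
E. "xxzxzxzx" → match
Total matched: 4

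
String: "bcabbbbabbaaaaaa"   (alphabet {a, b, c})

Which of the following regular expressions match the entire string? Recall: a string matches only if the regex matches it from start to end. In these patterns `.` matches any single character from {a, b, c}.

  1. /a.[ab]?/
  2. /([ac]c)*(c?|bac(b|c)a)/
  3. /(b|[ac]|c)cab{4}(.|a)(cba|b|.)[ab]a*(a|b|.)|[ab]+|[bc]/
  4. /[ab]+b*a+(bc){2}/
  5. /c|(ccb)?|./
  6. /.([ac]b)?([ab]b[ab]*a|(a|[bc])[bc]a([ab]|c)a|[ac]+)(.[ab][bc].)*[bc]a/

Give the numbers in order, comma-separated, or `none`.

3

1 → no match — must start with "a"
2 → no match
3 → match
4 → no match — must end with "bc"
5 → no match
6 → no match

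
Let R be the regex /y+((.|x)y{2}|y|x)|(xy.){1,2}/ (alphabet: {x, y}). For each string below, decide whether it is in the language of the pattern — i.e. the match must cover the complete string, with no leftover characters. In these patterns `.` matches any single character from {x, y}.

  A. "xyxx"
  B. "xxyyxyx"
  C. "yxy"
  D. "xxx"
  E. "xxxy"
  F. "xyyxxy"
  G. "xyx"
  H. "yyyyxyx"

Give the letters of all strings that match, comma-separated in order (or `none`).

G

A → no match
B → no match
C → no match
D → no match
E → no match
F → no match
G → match
H → no match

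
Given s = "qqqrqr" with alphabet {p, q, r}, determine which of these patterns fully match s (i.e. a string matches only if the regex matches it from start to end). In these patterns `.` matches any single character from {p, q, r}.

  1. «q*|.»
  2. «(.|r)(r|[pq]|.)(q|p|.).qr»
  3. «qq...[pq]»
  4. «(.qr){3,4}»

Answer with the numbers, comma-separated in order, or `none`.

1 → no match
2 → match
3 → no match
4 → no match

2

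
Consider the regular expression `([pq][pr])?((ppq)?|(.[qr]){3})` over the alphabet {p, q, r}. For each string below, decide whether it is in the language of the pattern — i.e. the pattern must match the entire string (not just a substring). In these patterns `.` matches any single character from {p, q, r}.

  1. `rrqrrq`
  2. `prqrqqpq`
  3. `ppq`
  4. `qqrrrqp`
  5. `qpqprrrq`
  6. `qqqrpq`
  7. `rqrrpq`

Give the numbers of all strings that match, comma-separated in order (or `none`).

1, 2, 3, 6, 7

1. `rrqrrq` → match
2. `prqrqqpq` → match
3. `ppq` → match
4. `qqrrrqp` → no match
5. `qpqprrrq` → no match
6. `qqqrpq` → match
7. `rqrrpq` → match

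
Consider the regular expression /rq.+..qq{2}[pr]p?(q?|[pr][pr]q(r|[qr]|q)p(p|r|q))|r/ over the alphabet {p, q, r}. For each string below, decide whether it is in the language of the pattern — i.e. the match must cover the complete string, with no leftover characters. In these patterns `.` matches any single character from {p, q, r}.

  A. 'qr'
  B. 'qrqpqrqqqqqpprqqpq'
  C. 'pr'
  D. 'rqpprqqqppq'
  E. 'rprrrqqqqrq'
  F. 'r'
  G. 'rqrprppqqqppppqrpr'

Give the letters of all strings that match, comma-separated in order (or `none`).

A → no match
B → no match
C → no match
D → match
E → no match
F → match
G → match

D, F, G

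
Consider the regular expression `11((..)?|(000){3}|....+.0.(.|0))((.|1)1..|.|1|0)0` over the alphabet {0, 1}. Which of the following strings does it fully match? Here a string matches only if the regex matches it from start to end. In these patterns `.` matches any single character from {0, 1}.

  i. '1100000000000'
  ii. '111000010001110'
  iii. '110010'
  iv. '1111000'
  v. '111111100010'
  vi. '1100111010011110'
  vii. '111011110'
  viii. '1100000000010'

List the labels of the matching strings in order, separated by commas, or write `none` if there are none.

i, ii, iii, iv, v, vii, viii

i → match
ii → match
iii → match
iv → match
v → match
vi → no match
vii → match
viii → match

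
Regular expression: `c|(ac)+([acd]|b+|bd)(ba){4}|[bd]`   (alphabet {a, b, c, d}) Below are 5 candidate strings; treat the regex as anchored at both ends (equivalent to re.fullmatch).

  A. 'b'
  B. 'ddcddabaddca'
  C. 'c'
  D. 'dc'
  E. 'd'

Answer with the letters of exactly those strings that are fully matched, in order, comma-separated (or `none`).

A → match
B → no match
C → match
D → no match
E → match

A, C, E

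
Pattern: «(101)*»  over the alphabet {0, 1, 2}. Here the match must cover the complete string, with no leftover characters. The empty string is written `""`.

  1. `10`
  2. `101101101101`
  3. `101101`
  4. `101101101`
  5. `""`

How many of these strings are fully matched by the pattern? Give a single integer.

4

1 → no match
2 → match
3 → match
4 → match
5 → match
Total matched: 4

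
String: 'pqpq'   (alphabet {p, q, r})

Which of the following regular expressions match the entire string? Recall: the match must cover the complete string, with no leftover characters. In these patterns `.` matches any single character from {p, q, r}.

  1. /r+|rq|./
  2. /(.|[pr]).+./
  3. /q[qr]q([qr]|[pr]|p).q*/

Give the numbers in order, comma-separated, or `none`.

1 → no match
2 → match
3 → no match — must start with 'q'

2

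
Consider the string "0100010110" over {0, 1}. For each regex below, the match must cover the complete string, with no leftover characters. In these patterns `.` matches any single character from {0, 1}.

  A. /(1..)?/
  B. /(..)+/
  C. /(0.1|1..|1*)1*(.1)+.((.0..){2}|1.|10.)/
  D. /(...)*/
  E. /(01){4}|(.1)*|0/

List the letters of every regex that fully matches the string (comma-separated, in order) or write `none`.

A → no match
B → match
C → no match
D → no match
E → no match

B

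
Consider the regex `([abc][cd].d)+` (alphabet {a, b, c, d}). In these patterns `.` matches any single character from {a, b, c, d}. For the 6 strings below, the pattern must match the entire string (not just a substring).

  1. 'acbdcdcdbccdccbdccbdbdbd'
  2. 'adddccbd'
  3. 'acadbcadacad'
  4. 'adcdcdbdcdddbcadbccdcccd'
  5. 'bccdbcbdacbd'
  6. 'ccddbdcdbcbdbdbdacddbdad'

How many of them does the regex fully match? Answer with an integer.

6

1 → match
2 → match
3 → match
4 → match
5 → match
6 → match
Total matched: 6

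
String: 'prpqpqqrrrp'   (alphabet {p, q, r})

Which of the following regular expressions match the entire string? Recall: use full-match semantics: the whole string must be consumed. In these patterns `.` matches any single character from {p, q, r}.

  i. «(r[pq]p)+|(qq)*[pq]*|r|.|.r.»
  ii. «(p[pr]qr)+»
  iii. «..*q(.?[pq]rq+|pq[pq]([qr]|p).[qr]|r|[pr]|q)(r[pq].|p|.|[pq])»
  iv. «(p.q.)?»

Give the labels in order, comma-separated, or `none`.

iii

i → no match
ii → no match — must end with 'qr'
iii → match
iv → no match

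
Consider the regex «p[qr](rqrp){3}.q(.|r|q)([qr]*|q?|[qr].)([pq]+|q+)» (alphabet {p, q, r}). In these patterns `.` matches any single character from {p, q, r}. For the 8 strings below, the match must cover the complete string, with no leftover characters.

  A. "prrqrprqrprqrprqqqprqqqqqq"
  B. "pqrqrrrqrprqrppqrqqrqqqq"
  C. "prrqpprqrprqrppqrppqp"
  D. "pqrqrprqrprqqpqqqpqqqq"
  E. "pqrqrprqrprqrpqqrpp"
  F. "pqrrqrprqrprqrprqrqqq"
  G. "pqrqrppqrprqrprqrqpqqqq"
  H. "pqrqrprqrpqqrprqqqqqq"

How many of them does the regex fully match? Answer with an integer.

1

A → no match
B → no match
C → no match
D → no match
E → match
F → no match
G → no match
H → no match
Total matched: 1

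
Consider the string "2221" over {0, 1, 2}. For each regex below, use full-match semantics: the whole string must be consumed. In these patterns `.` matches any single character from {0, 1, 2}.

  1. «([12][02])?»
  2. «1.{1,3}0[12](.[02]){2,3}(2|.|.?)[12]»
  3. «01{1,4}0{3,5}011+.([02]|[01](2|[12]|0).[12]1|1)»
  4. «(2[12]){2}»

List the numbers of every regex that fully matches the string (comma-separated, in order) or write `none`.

4

1 → no match
2 → no match — must start with "1"
3 → no match — must start with "01"
4 → match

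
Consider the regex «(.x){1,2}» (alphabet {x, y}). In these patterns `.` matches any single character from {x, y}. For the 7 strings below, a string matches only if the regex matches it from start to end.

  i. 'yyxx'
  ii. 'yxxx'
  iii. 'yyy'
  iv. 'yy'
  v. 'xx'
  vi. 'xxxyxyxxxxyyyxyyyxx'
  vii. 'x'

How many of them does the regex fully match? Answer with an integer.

i → no match
ii → match
iii → no match — must end with 'x'
iv → no match — must end with 'x'
v → match
vi → no match
vii → no match
Total matched: 2

2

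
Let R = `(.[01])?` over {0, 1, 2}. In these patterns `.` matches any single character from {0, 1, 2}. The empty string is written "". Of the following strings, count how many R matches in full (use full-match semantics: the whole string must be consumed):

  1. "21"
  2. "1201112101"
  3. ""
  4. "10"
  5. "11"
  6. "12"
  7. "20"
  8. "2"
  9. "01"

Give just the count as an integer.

6

1 → match
2 → no match
3 → match
4 → match
5 → match
6 → no match
7 → match
8 → no match
9 → match
Total matched: 6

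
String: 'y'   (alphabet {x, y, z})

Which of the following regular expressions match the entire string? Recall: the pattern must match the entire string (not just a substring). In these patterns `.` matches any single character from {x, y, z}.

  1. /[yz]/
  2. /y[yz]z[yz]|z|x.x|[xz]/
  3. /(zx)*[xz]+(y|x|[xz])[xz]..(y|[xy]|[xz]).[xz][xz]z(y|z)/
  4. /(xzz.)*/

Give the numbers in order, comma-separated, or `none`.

1

1 → match
2 → no match
3 → no match
4 → no match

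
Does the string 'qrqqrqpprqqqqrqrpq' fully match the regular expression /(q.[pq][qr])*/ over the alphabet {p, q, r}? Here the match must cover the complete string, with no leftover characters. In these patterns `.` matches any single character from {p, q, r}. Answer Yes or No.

No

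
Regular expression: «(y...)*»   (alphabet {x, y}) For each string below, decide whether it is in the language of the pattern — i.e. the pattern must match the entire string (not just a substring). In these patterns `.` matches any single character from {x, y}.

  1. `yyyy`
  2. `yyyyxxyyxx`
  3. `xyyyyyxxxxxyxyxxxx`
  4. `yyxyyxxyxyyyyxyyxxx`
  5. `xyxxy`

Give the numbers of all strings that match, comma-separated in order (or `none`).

1

1 → match
2 → no match
3 → no match
4 → no match
5 → no match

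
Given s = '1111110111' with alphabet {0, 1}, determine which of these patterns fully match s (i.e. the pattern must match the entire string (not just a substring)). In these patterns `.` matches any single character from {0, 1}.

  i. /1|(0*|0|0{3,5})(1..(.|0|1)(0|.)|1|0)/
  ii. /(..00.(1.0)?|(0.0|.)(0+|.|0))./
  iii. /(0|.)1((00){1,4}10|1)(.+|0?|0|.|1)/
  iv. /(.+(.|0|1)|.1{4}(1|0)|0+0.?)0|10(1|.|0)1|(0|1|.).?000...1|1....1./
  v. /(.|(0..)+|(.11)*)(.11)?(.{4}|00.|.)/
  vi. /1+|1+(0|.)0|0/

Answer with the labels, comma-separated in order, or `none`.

i → no match
ii → no match
iii → match
iv → no match
v → match
vi → no match

iii, v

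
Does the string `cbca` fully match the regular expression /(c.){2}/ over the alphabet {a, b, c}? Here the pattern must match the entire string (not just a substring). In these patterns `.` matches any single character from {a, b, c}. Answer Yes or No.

Yes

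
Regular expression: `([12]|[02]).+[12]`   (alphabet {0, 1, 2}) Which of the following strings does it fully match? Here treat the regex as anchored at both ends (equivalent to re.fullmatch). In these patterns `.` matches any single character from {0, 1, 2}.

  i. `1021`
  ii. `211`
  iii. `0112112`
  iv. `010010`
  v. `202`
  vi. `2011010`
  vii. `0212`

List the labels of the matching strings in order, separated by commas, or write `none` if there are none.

i → match
ii → match
iii → match
iv → no match
v → match
vi → no match
vii → match

i, ii, iii, v, vii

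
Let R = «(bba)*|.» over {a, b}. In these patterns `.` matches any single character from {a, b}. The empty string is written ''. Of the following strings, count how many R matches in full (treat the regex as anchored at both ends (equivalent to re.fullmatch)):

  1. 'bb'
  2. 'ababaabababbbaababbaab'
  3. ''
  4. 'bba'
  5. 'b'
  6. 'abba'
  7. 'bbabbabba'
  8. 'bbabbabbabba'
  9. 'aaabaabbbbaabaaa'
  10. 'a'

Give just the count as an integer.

1 → no match
2 → no match
3 → match
4 → match
5 → match
6 → no match
7 → match
8 → match
9 → no match
10 → match
Total matched: 6

6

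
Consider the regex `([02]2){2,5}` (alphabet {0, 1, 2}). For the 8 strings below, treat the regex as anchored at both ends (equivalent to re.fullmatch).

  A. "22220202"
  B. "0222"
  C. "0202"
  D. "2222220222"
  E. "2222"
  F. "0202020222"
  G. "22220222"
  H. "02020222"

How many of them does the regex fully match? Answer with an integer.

A → match
B → match
C → match
D → match
E → match
F → match
G → match
H → match
Total matched: 8

8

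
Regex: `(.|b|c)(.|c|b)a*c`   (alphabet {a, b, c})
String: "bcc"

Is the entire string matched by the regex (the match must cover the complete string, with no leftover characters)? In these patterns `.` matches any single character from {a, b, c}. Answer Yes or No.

Yes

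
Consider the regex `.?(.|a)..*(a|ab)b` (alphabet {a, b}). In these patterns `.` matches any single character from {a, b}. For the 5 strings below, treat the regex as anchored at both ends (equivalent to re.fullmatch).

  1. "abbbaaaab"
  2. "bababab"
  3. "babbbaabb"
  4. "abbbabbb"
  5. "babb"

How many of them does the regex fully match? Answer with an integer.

1 → match
2 → match
3 → match
4 → no match
5 → no match
Total matched: 3

3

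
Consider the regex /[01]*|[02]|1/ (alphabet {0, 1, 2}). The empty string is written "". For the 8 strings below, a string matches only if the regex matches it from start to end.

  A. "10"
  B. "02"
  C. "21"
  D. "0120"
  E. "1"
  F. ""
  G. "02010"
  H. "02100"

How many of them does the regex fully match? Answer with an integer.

3

A → match
B → no match
C → no match
D → no match
E → match
F → match
G → no match
H → no match
Total matched: 3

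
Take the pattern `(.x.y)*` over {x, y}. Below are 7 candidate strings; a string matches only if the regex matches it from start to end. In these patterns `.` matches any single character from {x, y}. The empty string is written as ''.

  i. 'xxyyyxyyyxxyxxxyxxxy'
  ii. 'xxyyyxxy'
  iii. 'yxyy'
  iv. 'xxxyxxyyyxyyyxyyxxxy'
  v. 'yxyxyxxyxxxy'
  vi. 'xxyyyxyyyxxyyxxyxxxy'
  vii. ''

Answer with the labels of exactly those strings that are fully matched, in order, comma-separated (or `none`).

i, ii, iii, iv, vi, vii

i → match
ii → match
iii → match
iv → match
v → no match
vi → match
vii → match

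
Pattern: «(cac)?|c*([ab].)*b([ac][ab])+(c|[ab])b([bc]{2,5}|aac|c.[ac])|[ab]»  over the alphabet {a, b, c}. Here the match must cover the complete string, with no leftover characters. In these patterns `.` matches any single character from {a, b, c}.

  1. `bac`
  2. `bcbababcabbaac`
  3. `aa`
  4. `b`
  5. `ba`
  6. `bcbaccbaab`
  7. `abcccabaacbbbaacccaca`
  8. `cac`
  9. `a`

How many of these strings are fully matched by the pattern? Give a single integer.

1 → no match
2 → match
3 → no match
4 → match
5 → no match
6 → no match
7 → no match
8 → match
9 → match
Total matched: 4

4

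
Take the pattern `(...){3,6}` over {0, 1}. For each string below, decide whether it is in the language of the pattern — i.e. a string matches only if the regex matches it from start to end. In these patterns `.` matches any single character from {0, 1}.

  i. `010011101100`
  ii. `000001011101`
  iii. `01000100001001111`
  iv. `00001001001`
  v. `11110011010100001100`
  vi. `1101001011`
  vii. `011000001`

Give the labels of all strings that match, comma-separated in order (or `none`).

i, ii, vii

i → match
ii → match
iii → no match
iv → no match
v → no match
vi → no match
vii → match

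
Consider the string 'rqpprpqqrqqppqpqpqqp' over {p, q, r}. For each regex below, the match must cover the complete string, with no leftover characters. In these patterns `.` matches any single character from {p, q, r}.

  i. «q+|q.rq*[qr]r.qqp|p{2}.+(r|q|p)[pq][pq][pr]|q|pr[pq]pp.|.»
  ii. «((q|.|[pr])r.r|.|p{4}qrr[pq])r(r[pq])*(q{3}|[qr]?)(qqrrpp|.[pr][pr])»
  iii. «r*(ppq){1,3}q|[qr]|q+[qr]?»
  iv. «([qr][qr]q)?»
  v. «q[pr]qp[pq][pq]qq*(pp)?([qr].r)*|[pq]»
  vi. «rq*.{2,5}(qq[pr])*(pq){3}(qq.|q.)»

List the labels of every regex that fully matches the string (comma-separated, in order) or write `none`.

i → no match
ii → no match
iii → no match
iv → no match
v → no match
vi → match

vi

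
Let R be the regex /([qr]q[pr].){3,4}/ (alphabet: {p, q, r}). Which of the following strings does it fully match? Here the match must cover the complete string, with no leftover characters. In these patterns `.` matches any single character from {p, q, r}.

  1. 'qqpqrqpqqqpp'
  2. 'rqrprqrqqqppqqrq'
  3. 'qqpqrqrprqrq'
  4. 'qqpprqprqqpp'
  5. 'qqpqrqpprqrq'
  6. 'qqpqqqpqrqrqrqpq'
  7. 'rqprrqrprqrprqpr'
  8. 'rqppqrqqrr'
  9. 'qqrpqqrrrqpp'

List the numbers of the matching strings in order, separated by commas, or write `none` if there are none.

1 → match
2 → match
3 → match
4 → match
5 → match
6 → match
7 → match
8 → no match
9 → match

1, 2, 3, 4, 5, 6, 7, 9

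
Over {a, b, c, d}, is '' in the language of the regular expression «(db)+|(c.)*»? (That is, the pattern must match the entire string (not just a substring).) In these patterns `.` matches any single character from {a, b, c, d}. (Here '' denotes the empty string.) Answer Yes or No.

Yes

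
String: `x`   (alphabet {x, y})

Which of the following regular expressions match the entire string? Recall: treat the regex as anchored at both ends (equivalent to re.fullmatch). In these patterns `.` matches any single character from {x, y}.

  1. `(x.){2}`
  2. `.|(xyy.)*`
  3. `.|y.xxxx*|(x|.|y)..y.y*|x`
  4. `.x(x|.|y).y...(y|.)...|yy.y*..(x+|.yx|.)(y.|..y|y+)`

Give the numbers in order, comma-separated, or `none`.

2, 3

1 → no match
2 → match
3 → match
4 → no match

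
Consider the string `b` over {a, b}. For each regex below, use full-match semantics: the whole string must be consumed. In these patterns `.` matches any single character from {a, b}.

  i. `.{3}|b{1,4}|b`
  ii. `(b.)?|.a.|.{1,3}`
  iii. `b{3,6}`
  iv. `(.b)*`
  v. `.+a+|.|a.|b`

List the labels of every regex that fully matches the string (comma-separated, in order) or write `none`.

i → match
ii → match
iii → no match
iv → no match
v → match

i, ii, v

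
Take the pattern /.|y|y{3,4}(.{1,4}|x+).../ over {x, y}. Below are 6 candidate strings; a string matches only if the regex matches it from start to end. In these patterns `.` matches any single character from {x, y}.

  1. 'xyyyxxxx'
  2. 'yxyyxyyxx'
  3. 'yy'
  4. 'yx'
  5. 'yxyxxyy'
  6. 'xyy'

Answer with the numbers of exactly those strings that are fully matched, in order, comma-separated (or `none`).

1. 'xyyyxxxx' → no match
2. 'yxyyxyyxx' → no match
3. 'yy' → no match
4. 'yx' → no match
5. 'yxyxxyy' → no match
6. 'xyy' → no match

none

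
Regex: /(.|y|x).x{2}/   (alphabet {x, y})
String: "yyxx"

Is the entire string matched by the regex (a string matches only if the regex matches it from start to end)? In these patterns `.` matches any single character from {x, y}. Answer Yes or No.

Yes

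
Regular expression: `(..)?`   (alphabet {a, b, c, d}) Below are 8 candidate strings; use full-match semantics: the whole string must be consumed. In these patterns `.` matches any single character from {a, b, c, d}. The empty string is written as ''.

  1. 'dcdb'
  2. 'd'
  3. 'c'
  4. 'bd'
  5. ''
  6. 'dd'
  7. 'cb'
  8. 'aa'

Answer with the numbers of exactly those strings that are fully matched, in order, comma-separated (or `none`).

1 → no match
2 → no match
3 → no match
4 → match
5 → match
6 → match
7 → match
8 → match

4, 5, 6, 7, 8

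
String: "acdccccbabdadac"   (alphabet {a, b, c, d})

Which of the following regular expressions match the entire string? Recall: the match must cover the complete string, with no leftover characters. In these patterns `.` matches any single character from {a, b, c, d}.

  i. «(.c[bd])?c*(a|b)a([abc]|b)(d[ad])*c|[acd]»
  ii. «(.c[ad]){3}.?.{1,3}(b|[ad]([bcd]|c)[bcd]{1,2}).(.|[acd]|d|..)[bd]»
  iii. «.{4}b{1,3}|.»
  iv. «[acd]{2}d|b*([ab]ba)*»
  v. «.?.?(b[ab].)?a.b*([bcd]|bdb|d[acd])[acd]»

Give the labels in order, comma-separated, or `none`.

i → match
ii → no match
iii → no match
iv → no match
v → no match

i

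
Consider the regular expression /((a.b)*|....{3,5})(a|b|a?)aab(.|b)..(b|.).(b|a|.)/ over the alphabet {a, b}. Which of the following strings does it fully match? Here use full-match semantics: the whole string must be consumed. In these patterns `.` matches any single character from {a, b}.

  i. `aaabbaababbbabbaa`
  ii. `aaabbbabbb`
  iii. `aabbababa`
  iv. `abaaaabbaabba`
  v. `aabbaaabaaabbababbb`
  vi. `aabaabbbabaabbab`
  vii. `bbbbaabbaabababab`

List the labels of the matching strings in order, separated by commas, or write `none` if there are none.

i → no match
ii. `aaabbbabbb` → match
iii. `aabbababa` → match
iv → no match
v → no match
vi → no match
vii → match

ii, iii, vii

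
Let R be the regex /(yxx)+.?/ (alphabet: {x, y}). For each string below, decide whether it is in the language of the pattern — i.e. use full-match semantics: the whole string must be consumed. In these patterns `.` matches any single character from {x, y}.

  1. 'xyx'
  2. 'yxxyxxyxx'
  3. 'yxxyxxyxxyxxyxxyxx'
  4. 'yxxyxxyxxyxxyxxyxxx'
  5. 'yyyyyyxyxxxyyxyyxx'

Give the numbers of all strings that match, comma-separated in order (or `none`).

1. 'xyx' → no match — must start with 'yxx'
2. 'yxxyxxyxx' → match
3 → match
4 → match
5 → no match — must start with 'yxx'

2, 3, 4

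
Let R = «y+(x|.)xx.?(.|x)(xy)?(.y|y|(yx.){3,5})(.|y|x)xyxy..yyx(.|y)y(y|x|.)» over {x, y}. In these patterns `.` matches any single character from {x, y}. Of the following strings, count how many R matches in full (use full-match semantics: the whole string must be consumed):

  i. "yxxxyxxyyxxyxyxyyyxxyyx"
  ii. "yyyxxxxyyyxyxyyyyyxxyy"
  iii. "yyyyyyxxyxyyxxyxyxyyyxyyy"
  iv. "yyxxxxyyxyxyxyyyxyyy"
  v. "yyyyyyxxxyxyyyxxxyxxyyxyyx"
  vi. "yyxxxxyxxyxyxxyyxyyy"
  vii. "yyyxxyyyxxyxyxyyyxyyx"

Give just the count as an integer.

5

i → no match
ii → match
iii → match
iv → match
v → no match
vi → match
vii → match
Total matched: 5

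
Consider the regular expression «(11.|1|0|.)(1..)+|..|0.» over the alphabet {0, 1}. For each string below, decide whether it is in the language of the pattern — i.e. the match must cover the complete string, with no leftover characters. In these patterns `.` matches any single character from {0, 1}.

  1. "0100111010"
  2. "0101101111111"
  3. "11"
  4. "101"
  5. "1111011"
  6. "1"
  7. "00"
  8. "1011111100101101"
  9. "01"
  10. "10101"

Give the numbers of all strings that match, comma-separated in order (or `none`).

1 → no match
2 → match
3 → match
4 → no match
5 → no match
6 → no match
7 → match
8 → no match
9 → match
10 → no match

2, 3, 7, 9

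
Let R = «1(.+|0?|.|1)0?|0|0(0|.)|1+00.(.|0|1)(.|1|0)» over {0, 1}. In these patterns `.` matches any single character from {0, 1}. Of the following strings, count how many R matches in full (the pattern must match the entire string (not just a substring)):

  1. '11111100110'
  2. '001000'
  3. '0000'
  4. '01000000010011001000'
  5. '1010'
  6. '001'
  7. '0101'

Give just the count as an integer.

1 → match
2 → no match
3 → no match
4 → no match
5 → match
6 → no match
7 → no match
Total matched: 2

2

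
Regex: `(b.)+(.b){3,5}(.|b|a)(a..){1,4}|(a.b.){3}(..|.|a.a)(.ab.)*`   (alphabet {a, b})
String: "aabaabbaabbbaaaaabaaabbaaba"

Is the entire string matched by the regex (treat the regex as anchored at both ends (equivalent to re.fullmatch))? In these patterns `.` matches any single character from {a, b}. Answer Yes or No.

Yes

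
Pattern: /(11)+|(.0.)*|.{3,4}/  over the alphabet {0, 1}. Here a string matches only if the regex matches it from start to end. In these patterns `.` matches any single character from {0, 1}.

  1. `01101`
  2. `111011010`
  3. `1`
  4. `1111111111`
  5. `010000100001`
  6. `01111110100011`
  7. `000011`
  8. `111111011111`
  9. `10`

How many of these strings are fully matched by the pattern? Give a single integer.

1 → no match
2 → no match
3 → no match
4 → match
5 → no match
6 → no match
7 → no match
8 → no match
9 → no match
Total matched: 1

1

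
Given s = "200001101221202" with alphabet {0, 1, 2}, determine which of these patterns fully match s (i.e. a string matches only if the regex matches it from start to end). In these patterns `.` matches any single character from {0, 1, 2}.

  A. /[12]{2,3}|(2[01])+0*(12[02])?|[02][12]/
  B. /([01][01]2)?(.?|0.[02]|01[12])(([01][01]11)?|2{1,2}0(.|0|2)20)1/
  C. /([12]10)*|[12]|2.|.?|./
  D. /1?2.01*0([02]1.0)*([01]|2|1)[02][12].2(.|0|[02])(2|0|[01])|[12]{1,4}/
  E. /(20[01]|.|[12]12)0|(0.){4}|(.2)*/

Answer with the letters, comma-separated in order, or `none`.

D

A → no match
B → no match — must end with "1"
C → no match
D → match
E → no match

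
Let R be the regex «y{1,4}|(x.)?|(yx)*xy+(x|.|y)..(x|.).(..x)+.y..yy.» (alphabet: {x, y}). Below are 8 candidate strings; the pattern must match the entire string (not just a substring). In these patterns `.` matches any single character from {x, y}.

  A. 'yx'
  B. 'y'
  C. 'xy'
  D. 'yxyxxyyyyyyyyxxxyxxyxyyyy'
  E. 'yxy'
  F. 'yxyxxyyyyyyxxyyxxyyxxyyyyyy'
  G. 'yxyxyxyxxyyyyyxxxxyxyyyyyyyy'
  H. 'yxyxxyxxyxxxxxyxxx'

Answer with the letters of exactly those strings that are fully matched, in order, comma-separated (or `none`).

A → no match
B → match
C → match
D → match
E → no match
F → match
G → no match
H → no match

B, C, D, F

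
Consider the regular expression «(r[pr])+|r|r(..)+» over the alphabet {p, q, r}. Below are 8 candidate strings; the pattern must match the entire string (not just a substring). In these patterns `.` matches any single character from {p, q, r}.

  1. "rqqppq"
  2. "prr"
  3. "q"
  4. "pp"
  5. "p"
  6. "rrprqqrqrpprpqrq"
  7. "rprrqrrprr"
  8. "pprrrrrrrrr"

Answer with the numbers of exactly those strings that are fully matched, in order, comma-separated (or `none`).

none

1 → no match
2 → no match — must start with "r"
3 → no match — must start with "r"
4 → no match — must start with "r"
5 → no match — must start with "r"
6 → no match
7 → no match
8 → no match — must start with "r"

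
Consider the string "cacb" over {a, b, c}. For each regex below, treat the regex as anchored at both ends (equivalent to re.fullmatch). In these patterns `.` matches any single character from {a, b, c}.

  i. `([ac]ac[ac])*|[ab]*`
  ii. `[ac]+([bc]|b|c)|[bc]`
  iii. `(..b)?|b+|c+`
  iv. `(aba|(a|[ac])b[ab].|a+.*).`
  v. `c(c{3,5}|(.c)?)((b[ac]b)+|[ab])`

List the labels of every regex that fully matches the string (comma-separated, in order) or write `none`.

i → no match
ii → match
iii → no match
iv → no match
v → match

ii, v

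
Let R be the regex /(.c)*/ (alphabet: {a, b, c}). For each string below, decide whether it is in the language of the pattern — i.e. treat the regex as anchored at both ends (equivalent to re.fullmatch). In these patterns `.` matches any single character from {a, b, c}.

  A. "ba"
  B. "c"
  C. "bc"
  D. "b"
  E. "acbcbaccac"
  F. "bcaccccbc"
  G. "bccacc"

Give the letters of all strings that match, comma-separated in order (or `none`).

A. "ba" → no match
B. "c" → no match
C. "bc" → match
D. "b" → no match
E. "acbcbaccac" → no match
F. "bcaccccbc" → no match
G. "bccacc" → no match

C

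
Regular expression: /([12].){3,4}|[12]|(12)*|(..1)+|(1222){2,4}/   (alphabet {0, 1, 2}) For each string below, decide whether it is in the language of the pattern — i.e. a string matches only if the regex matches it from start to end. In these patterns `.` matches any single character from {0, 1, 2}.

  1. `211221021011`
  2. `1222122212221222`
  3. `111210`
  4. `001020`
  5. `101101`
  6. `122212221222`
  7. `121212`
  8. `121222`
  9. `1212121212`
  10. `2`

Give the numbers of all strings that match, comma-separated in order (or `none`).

1 → match
2 → match
3 → match
4 → no match
5 → match
6 → match
7 → match
8 → match
9 → match
10 → match

1, 2, 3, 5, 6, 7, 8, 9, 10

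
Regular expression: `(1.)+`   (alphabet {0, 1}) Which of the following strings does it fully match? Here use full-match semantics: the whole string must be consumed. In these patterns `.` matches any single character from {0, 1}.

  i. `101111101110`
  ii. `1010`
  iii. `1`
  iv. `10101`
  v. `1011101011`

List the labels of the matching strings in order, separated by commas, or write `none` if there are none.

i, ii, v

i. `101111101110` → match
ii. `1010` → match
iii. `1` → no match
iv. `10101` → no match
v. `1011101011` → match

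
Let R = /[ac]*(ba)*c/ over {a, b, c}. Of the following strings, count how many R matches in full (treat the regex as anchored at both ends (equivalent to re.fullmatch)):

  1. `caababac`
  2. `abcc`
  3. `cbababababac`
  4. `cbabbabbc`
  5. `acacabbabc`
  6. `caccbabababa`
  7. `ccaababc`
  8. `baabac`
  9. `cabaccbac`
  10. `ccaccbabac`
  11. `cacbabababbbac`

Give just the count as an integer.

3

1 → match
2 → no match
3 → match
4 → no match
5 → no match
6 → no match — must end with `c`
7 → no match
8 → no match
9 → no match
10 → match
11 → no match
Total matched: 3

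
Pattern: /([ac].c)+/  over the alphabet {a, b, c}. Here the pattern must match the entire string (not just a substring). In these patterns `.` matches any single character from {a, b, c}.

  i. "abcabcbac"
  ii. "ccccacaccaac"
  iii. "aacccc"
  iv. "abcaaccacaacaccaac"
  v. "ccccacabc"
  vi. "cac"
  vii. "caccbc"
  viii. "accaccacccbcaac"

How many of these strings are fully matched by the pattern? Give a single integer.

7

i → no match
ii → match
iii → match
iv → match
v → match
vi → match
vii → match
viii → match
Total matched: 7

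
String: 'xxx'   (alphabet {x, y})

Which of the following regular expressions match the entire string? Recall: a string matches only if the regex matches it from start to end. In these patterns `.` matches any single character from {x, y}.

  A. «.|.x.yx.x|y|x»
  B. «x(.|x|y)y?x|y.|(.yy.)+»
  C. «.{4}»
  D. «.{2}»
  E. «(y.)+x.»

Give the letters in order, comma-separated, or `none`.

A → no match
B → match
C → no match
D → no match
E → no match — must start with 'y'

B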